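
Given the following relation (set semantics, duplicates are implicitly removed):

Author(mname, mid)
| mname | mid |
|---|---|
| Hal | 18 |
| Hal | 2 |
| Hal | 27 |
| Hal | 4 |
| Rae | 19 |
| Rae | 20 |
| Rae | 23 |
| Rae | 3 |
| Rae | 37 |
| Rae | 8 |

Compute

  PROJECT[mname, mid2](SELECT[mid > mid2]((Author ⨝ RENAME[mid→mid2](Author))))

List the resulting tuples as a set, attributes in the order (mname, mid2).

{(Hal, 18), (Hal, 2), (Hal, 4), (Rae, 19), (Rae, 20), (Rae, 23), (Rae, 3), (Rae, 8)}

ρ[mid→mid2]: schema becomes (mname, mid2); tuples unchanged.
Author ⋈ RENAME[mid→mid2](Author) (natural join on mname): {(Hal, 18, 18), (Hal, 18, 2), (Hal, 18, 27), (Hal, 18, 4), (Hal, 2, 18), (Hal, 2, 2), (Hal, 2, 27), (Hal, 2, 4), (Hal, 27, 18), (Hal, 27, 2), (Hal, 27, 27), (Hal, 27, 4), (Hal, 4, 18), (Hal, 4, 2), (Hal, 4, 27), (Hal, 4, 4), (Rae, 19, 19), (Rae, 19, 20), (Rae, 19, 23), (Rae, 19, 3), (Rae, 19, 37), (Rae, 19, 8), (Rae, 20, 19), (Rae, 20, 20), (Rae, 20, 23), (Rae, 20, 3), (Rae, 20, 37), (Rae, 20, 8), (Rae, 23, 19), (Rae, 23, 20), (Rae, 23, 23), (Rae, 23, 3), (Rae, 23, 37), (Rae, 23, 8), (Rae, 3, 19), (Rae, 3, 20), (Rae, 3, 23), (Rae, 3, 3), (Rae, 3, 37), (Rae, 3, 8), (Rae, 37, 19), (Rae, 37, 20), (Rae, 37, 23), (Rae, 37, 3), (Rae, 37, 37), (Rae, 37, 8), (Rae, 8, 19), (Rae, 8, 20), (Rae, 8, 23), (Rae, 8, 3), (Rae, 8, 37), (Rae, 8, 8)}
Apply σ_{mid > mid2}; surviving tuples: {(Hal, 18, 2), (Hal, 18, 4), (Hal, 27, 18), (Hal, 27, 2), (Hal, 27, 4), (Hal, 4, 2), (Rae, 19, 3), (Rae, 19, 8), (Rae, 20, 19), (Rae, 20, 3), (Rae, 20, 8), (Rae, 23, 19), (Rae, 23, 20), (Rae, 23, 3), (Rae, 23, 8), (Rae, 37, 19), (Rae, 37, 20), (Rae, 37, 23), (Rae, 37, 3), (Rae, 37, 8), (Rae, 8, 3)}
π_{mname, mid2} gives {(Hal, 18), (Hal, 2), (Hal, 4), (Rae, 19), (Rae, 20), (Rae, 23), (Rae, 3), (Rae, 8)} (13 duplicate(s) eliminated).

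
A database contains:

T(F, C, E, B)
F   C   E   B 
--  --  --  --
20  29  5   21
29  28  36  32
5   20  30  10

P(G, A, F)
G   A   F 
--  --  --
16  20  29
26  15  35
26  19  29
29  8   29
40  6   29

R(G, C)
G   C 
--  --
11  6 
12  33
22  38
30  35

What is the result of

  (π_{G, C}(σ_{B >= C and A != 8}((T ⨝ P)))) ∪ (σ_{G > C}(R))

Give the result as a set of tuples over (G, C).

Natural join on F: {(29, 28, 36, 32, 16, 20), (29, 28, 36, 32, 26, 19), (29, 28, 36, 32, 29, 8), (29, 28, 36, 32, 40, 6)}
Selection B >= C and A != 8: {(29, 28, 36, 32, 16, 20), (29, 28, 36, 32, 26, 19), (29, 28, 36, 32, 40, 6)}
π[G, C]: project onto (G, C) → {(16, 28), (26, 28), (40, 28)}
Selection G > C: {(11, 6)}
Set union of the two operands is {(11, 6), (16, 28), (26, 28), (40, 28)}.

{(11, 6), (16, 28), (26, 28), (40, 28)}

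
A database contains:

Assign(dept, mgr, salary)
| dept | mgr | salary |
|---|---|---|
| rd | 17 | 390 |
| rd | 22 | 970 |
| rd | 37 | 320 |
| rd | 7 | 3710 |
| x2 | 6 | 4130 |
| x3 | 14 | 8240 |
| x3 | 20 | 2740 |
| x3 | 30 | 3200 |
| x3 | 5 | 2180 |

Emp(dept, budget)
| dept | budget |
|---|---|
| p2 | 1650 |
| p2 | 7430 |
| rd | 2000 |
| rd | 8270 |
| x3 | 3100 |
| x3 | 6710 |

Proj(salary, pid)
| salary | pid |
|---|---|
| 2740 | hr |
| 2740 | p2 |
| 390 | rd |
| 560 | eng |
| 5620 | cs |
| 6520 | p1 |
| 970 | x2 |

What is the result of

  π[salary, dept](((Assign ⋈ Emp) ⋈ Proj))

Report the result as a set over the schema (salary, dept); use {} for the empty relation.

{(2740, x3), (390, rd), (970, rd)}

Assign ⋈ Emp (natural join on dept): {(rd, 17, 390, 2000), (rd, 17, 390, 8270), (rd, 22, 970, 2000), (rd, 22, 970, 8270), (rd, 37, 320, 2000), (rd, 37, 320, 8270), (rd, 7, 3710, 2000), (rd, 7, 3710, 8270), (x3, 14, 8240, 3100), (x3, 14, 8240, 6710), (x3, 20, 2740, 3100), (x3, 20, 2740, 6710), (x3, 30, 3200, 3100), (x3, 30, 3200, 6710), (x3, 5, 2180, 3100), (x3, 5, 2180, 6710)}
(Assign ⋈ Emp) ⋈ Proj (natural join on salary): {(rd, 17, 390, 2000, rd), (rd, 17, 390, 8270, rd), (rd, 22, 970, 2000, x2), (rd, 22, 970, 8270, x2), (x3, 20, 2740, 3100, hr), (x3, 20, 2740, 3100, p2), (x3, 20, 2740, 6710, hr), (x3, 20, 2740, 6710, p2)}
π_{salary, dept} gives {(2740, x3), (390, rd), (970, rd)} (5 duplicate(s) eliminated).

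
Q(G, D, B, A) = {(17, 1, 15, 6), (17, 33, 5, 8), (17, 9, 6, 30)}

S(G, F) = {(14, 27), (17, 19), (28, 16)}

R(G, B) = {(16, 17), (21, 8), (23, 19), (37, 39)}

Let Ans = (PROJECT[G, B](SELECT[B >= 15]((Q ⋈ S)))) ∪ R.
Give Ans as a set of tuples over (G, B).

{(16, 17), (17, 15), (21, 8), (23, 19), (37, 39)}

Q ⋈ S (natural join on G): {(17, 1, 15, 6, 19), (17, 33, 5, 8, 19), (17, 9, 6, 30, 19)}
Filtering on B >= 15 leaves {(17, 1, 15, 6, 19)}.
Keep only column(s) G, B: {(17, 15)}
Set union of the two operands is {(16, 17), (17, 15), (21, 8), (23, 19), (37, 39)}.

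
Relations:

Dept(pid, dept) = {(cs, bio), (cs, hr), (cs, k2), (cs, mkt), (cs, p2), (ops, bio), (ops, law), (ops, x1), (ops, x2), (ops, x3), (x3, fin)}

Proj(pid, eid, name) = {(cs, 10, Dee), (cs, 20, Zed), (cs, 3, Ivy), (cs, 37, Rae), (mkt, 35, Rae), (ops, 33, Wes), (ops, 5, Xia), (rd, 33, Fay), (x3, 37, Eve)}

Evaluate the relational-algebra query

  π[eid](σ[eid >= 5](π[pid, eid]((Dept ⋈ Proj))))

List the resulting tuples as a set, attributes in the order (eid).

Dept ⋈ Proj (natural join on pid): {(cs, bio, 10, Dee), (cs, bio, 20, Zed), (cs, bio, 3, Ivy), (cs, bio, 37, Rae), (cs, hr, 10, Dee), (cs, hr, 20, Zed), (cs, hr, 3, Ivy), (cs, hr, 37, Rae), (cs, k2, 10, Dee), (cs, k2, 20, Zed), (cs, k2, 3, Ivy), (cs, k2, 37, Rae), (cs, mkt, 10, Dee), (cs, mkt, 20, Zed), (cs, mkt, 3, Ivy), (cs, mkt, 37, Rae), (cs, p2, 10, Dee), (cs, p2, 20, Zed), (cs, p2, 3, Ivy), (cs, p2, 37, Rae), (ops, bio, 33, Wes), (ops, bio, 5, Xia), (ops, law, 33, Wes), (ops, law, 5, Xia), (ops, x1, 33, Wes), (ops, x1, 5, Xia), (ops, x2, 33, Wes), (ops, x2, 5, Xia), (ops, x3, 33, Wes), (ops, x3, 5, Xia), (x3, fin, 37, Eve)}
Projecting to pid, eid (24 duplicate(s) eliminated): {(cs, 10), (cs, 20), (cs, 3), (cs, 37), (ops, 33), (ops, 5), (x3, 37)}
Filtering on eid >= 5 leaves {(cs, 10), (cs, 20), (cs, 37), (ops, 33), (ops, 5), (x3, 37)}.
Projecting to eid (1 duplicate(s) eliminated): {10, 20, 33, 37, 5}

{10, 20, 33, 37, 5}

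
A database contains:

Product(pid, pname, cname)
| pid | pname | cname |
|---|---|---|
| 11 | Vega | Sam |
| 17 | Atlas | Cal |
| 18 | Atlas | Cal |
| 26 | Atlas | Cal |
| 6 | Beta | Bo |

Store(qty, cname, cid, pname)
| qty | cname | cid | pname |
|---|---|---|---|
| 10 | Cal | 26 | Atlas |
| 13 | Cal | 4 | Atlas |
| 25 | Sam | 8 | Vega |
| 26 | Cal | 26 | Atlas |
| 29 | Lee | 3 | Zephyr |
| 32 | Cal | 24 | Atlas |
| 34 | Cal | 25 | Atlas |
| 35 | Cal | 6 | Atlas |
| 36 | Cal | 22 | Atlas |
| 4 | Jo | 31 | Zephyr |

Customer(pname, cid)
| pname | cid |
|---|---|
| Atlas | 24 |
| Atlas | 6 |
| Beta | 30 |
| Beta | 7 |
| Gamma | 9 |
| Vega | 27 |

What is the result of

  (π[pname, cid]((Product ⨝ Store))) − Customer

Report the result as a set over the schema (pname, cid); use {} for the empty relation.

Natural join on pname, cname: {(11, Vega, Sam, 25, 8), (17, Atlas, Cal, 10, 26), (17, Atlas, Cal, 13, 4), (17, Atlas, Cal, 26, 26), (17, Atlas, Cal, 32, 24), (17, Atlas, Cal, 34, 25), (17, Atlas, Cal, 35, 6), (17, Atlas, Cal, 36, 22), (18, Atlas, Cal, 10, 26), (18, Atlas, Cal, 13, 4), (18, Atlas, Cal, 26, 26), (18, Atlas, Cal, 32, 24), (18, Atlas, Cal, 34, 25), (18, Atlas, Cal, 35, 6), (18, Atlas, Cal, 36, 22), (26, Atlas, Cal, 10, 26), (26, Atlas, Cal, 13, 4), (26, Atlas, Cal, 26, 26), (26, Atlas, Cal, 32, 24), (26, Atlas, Cal, 34, 25), (26, Atlas, Cal, 35, 6), (26, Atlas, Cal, 36, 22)}
Projecting to pname, cid (15 duplicate(s) eliminated): {(Atlas, 22), (Atlas, 24), (Atlas, 25), (Atlas, 26), (Atlas, 4), (Atlas, 6), (Vega, 8)}
Set difference of the two operands is {(Atlas, 22), (Atlas, 25), (Atlas, 26), (Atlas, 4), (Vega, 8)}.

{(Atlas, 22), (Atlas, 25), (Atlas, 26), (Atlas, 4), (Vega, 8)}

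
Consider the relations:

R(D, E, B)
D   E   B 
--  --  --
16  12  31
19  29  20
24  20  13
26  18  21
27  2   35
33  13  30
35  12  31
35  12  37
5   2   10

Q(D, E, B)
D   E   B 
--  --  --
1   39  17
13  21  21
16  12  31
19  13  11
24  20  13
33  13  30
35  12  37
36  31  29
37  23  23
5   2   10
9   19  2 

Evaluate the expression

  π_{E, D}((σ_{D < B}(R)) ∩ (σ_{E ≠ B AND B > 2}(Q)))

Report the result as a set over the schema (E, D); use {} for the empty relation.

Filtering on D < B leaves {(16, 12, 31), (19, 29, 20), (27, 2, 35), (35, 12, 37), (5, 2, 10)}.
Filtering on E ≠ B AND B > 2 leaves {(1, 39, 17), (16, 12, 31), (19, 13, 11), (24, 20, 13), (33, 13, 30), (35, 12, 37), (36, 31, 29), (5, 2, 10)}.
Taking the intersection: {(16, 12, 31), (35, 12, 37), (5, 2, 10)}
Keep only column(s) E, D: {(12, 16), (12, 35), (2, 5)}

{(12, 16), (12, 35), (2, 5)}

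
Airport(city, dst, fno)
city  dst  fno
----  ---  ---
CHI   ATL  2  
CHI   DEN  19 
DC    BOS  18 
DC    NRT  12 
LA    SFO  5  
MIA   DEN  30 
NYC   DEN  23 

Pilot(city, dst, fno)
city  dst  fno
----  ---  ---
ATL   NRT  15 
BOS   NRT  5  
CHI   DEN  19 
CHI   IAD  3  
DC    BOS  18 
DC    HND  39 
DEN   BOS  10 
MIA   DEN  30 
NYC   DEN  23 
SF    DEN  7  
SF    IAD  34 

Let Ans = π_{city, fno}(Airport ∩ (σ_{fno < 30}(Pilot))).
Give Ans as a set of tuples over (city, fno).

{(CHI, 19), (DC, 18), (NYC, 23)}

Selection fno < 30: {(ATL, NRT, 15), (BOS, NRT, 5), (CHI, DEN, 19), (CHI, IAD, 3), (DC, BOS, 18), (DEN, BOS, 10), (NYC, DEN, 23), (SF, DEN, 7)}
Intersection: {(CHI, ATL, 2), (CHI, DEN, 19), (DC, BOS, 18), (DC, NRT, 12), (LA, SFO, 5), (MIA, DEN, 30), (NYC, DEN, 23)} with {(ATL, NRT, 15), (BOS, NRT, 5), (CHI, DEN, 19), (CHI, IAD, 3), (DC, BOS, 18), (DEN, BOS, 10), (NYC, DEN, 23), (SF, DEN, 7)} → {(CHI, DEN, 19), (DC, BOS, 18), (NYC, DEN, 23)}
π[city, fno]: project onto (city, fno) → {(CHI, 19), (DC, 18), (NYC, 23)}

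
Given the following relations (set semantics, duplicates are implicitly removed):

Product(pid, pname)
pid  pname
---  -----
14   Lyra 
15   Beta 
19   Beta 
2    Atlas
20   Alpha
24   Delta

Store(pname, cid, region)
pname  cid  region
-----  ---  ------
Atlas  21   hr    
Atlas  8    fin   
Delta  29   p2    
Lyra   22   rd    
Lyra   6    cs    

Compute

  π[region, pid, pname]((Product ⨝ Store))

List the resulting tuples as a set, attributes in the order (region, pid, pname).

{(cs, 14, Lyra), (fin, 2, Atlas), (hr, 2, Atlas), (p2, 24, Delta), (rd, 14, Lyra)}

Joining Product and Store on pname yields {(14, Lyra, 22, rd), (14, Lyra, 6, cs), (2, Atlas, 21, hr), (2, Atlas, 8, fin), (24, Delta, 29, p2)}.
π_{region, pid, pname} gives {(cs, 14, Lyra), (fin, 2, Atlas), (hr, 2, Atlas), (p2, 24, Delta), (rd, 14, Lyra)}.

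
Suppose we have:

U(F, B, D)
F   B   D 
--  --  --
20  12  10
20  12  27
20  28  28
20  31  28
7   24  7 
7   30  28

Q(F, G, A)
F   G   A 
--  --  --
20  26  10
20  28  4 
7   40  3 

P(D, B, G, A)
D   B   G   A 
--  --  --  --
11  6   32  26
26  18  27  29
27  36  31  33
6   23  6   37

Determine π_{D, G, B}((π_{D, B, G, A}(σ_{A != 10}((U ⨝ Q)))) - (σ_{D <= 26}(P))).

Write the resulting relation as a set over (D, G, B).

Joining U and Q on F yields {(20, 12, 10, 26, 10), (20, 12, 10, 28, 4), (20, 12, 27, 26, 10), (20, 12, 27, 28, 4), (20, 28, 28, 26, 10), (20, 28, 28, 28, 4), (20, 31, 28, 26, 10), (20, 31, 28, 28, 4), (7, 24, 7, 40, 3), (7, 30, 28, 40, 3)}.
Selection A != 10: {(20, 12, 10, 28, 4), (20, 12, 27, 28, 4), (20, 28, 28, 28, 4), (20, 31, 28, 28, 4), (7, 24, 7, 40, 3), (7, 30, 28, 40, 3)}
Projecting to D, B, G, A: {(10, 12, 28, 4), (27, 12, 28, 4), (28, 28, 28, 4), (28, 30, 40, 3), (28, 31, 28, 4), (7, 24, 40, 3)}
Selection D <= 26: {(11, 6, 32, 26), (26, 18, 27, 29), (6, 23, 6, 37)}
Difference: {(10, 12, 28, 4), (27, 12, 28, 4), (28, 28, 28, 4), (28, 30, 40, 3), (28, 31, 28, 4), (7, 24, 40, 3)} with {(11, 6, 32, 26), (26, 18, 27, 29), (6, 23, 6, 37)} → {(10, 12, 28, 4), (27, 12, 28, 4), (28, 28, 28, 4), (28, 30, 40, 3), (28, 31, 28, 4), (7, 24, 40, 3)}
Projecting to D, G, B: {(10, 28, 12), (27, 28, 12), (28, 28, 28), (28, 28, 31), (28, 40, 30), (7, 40, 24)}

{(10, 28, 12), (27, 28, 12), (28, 28, 28), (28, 28, 31), (28, 40, 30), (7, 40, 24)}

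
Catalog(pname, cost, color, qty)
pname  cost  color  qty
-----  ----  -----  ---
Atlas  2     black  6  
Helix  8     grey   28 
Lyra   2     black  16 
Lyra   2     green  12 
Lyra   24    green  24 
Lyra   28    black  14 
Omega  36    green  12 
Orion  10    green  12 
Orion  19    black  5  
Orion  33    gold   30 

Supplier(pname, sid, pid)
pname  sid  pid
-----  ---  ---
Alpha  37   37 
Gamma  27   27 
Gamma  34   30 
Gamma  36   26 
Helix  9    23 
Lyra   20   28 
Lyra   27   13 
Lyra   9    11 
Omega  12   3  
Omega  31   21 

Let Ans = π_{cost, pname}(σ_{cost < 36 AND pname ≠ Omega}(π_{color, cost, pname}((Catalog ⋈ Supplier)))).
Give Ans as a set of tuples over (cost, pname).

{(2, Lyra), (24, Lyra), (28, Lyra), (8, Helix)}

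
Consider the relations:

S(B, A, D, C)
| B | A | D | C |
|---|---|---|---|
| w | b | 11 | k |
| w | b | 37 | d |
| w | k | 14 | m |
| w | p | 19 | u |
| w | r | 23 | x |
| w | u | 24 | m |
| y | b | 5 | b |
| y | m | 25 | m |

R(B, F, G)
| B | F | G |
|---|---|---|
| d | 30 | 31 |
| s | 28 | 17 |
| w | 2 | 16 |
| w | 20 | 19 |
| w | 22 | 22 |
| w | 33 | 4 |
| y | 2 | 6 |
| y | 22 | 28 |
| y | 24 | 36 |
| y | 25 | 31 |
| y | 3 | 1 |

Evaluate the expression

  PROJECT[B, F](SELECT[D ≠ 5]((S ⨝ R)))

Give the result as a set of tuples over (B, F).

{(w, 2), (w, 20), (w, 22), (w, 33), (y, 2), (y, 22), (y, 24), (y, 25), (y, 3)}

Joining S and R on B yields {(w, b, 11, k, 2, 16), (w, b, 11, k, 20, 19), (w, b, 11, k, 22, 22), (w, b, 11, k, 33, 4), (w, b, 37, d, 2, 16), (w, b, 37, d, 20, 19), (w, b, 37, d, 22, 22), (w, b, 37, d, 33, 4), (w, k, 14, m, 2, 16), (w, k, 14, m, 20, 19), (w, k, 14, m, 22, 22), (w, k, 14, m, 33, 4), (w, p, 19, u, 2, 16), (w, p, 19, u, 20, 19), (w, p, 19, u, 22, 22), (w, p, 19, u, 33, 4), (w, r, 23, x, 2, 16), (w, r, 23, x, 20, 19), (w, r, 23, x, 22, 22), (w, r, 23, x, 33, 4), (w, u, 24, m, 2, 16), (w, u, 24, m, 20, 19), (w, u, 24, m, 22, 22), (w, u, 24, m, 33, 4), (y, b, 5, b, 2, 6), (y, b, 5, b, 22, 28), (y, b, 5, b, 24, 36), (y, b, 5, b, 25, 31), (y, b, 5, b, 3, 1), (y, m, 25, m, 2, 6), (y, m, 25, m, 22, 28), (y, m, 25, m, 24, 36), (y, m, 25, m, 25, 31), (y, m, 25, m, 3, 1)}.
σ[D ≠ 5]: keep tuples satisfying D ≠ 5 → {(w, b, 11, k, 2, 16), (w, b, 11, k, 20, 19), (w, b, 11, k, 22, 22), (w, b, 11, k, 33, 4), (w, b, 37, d, 2, 16), (w, b, 37, d, 20, 19), (w, b, 37, d, 22, 22), (w, b, 37, d, 33, 4), (w, k, 14, m, 2, 16), (w, k, 14, m, 20, 19), (w, k, 14, m, 22, 22), (w, k, 14, m, 33, 4), (w, p, 19, u, 2, 16), (w, p, 19, u, 20, 19), (w, p, 19, u, 22, 22), (w, p, 19, u, 33, 4), (w, r, 23, x, 2, 16), (w, r, 23, x, 20, 19), (w, r, 23, x, 22, 22), (w, r, 23, x, 33, 4), (w, u, 24, m, 2, 16), (w, u, 24, m, 20, 19), (w, u, 24, m, 22, 22), (w, u, 24, m, 33, 4), (y, m, 25, m, 2, 6), (y, m, 25, m, 22, 28), (y, m, 25, m, 24, 36), (y, m, 25, m, 25, 31), (y, m, 25, m, 3, 1)}
π[B, F]: project onto (B, F) (20 duplicate(s) eliminated) → {(w, 2), (w, 20), (w, 22), (w, 33), (y, 2), (y, 22), (y, 24), (y, 25), (y, 3)}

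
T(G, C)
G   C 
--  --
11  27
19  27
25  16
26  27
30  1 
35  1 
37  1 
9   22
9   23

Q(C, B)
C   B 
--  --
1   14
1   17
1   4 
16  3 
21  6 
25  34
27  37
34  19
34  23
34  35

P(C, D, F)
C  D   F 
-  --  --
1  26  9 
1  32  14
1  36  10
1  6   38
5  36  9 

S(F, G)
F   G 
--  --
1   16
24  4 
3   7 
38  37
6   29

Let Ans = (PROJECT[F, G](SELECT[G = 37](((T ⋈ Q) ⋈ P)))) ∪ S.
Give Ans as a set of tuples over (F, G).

{(1, 16), (10, 37), (14, 37), (24, 4), (3, 7), (38, 37), (6, 29), (9, 37)}

Natural join on C: {(11, 27, 37), (19, 27, 37), (25, 16, 3), (26, 27, 37), (30, 1, 14), (30, 1, 17), (30, 1, 4), (35, 1, 14), (35, 1, 17), (35, 1, 4), (37, 1, 14), (37, 1, 17), (37, 1, 4)}
Natural join on C: {(30, 1, 14, 26, 9), (30, 1, 14, 32, 14), (30, 1, 14, 36, 10), (30, 1, 14, 6, 38), (30, 1, 17, 26, 9), (30, 1, 17, 32, 14), (30, 1, 17, 36, 10), (30, 1, 17, 6, 38), (30, 1, 4, 26, 9), (30, 1, 4, 32, 14), (30, 1, 4, 36, 10), (30, 1, 4, 6, 38), (35, 1, 14, 26, 9), (35, 1, 14, 32, 14), (35, 1, 14, 36, 10), (35, 1, 14, 6, 38), (35, 1, 17, 26, 9), (35, 1, 17, 32, 14), (35, 1, 17, 36, 10), (35, 1, 17, 6, 38), (35, 1, 4, 26, 9), (35, 1, 4, 32, 14), (35, 1, 4, 36, 10), (35, 1, 4, 6, 38), (37, 1, 14, 26, 9), (37, 1, 14, 32, 14), (37, 1, 14, 36, 10), (37, 1, 14, 6, 38), (37, 1, 17, 26, 9), (37, 1, 17, 32, 14), (37, 1, 17, 36, 10), (37, 1, 17, 6, 38), (37, 1, 4, 26, 9), (37, 1, 4, 32, 14), (37, 1, 4, 36, 10), (37, 1, 4, 6, 38)}
Apply σ_{G = 37}; surviving tuples: {(37, 1, 14, 26, 9), (37, 1, 14, 32, 14), (37, 1, 14, 36, 10), (37, 1, 14, 6, 38), (37, 1, 17, 26, 9), (37, 1, 17, 32, 14), (37, 1, 17, 36, 10), (37, 1, 17, 6, 38), (37, 1, 4, 26, 9), (37, 1, 4, 32, 14), (37, 1, 4, 36, 10), (37, 1, 4, 6, 38)}
π[F, G]: project onto (F, G) (8 duplicate(s) eliminated) → {(10, 37), (14, 37), (38, 37), (9, 37)}
Taking the union: {(1, 16), (10, 37), (14, 37), (24, 4), (3, 7), (38, 37), (6, 29), (9, 37)}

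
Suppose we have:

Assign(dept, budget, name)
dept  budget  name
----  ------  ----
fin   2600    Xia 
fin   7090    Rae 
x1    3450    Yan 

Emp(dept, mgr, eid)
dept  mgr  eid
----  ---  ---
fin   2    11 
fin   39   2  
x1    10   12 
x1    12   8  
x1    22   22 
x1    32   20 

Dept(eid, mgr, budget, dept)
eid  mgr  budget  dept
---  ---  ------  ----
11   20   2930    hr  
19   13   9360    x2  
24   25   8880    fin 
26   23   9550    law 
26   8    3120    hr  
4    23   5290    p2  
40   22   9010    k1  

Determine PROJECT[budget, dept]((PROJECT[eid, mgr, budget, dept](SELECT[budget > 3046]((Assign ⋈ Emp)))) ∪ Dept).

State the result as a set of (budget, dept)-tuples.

{(2930, hr), (3120, hr), (3450, x1), (5290, p2), (7090, fin), (8880, fin), (9010, k1), (9360, x2), (9550, law)}

Natural join on dept: {(fin, 2600, Xia, 2, 11), (fin, 2600, Xia, 39, 2), (fin, 7090, Rae, 2, 11), (fin, 7090, Rae, 39, 2), (x1, 3450, Yan, 10, 12), (x1, 3450, Yan, 12, 8), (x1, 3450, Yan, 22, 22), (x1, 3450, Yan, 32, 20)}
Filtering on budget > 3046 leaves {(fin, 7090, Rae, 2, 11), (fin, 7090, Rae, 39, 2), (x1, 3450, Yan, 10, 12), (x1, 3450, Yan, 12, 8), (x1, 3450, Yan, 22, 22), (x1, 3450, Yan, 32, 20)}.
π[eid, mgr, budget, dept]: project onto (eid, mgr, budget, dept) → {(11, 2, 7090, fin), (12, 10, 3450, x1), (2, 39, 7090, fin), (20, 32, 3450, x1), (22, 22, 3450, x1), (8, 12, 3450, x1)}
Set union of the two operands is {(11, 2, 7090, fin), (11, 20, 2930, hr), (12, 10, 3450, x1), (19, 13, 9360, x2), (2, 39, 7090, fin), (20, 32, 3450, x1), (22, 22, 3450, x1), (24, 25, 8880, fin), (26, 23, 9550, law), (26, 8, 3120, hr), (4, 23, 5290, p2), (40, 22, 9010, k1), (8, 12, 3450, x1)}.
π[budget, dept]: project onto (budget, dept) (4 duplicate(s) eliminated) → {(2930, hr), (3120, hr), (3450, x1), (5290, p2), (7090, fin), (8880, fin), (9010, k1), (9360, x2), (9550, law)}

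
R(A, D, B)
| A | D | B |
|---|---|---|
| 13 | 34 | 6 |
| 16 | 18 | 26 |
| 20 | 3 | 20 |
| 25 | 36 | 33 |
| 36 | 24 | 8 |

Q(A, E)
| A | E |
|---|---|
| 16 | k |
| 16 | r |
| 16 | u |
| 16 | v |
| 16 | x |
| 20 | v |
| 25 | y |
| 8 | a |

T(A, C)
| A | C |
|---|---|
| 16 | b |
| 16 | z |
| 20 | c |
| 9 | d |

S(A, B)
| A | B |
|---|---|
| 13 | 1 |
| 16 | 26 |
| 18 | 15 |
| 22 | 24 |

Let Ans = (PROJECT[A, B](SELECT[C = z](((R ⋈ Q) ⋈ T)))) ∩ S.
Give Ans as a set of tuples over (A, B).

{(16, 26)}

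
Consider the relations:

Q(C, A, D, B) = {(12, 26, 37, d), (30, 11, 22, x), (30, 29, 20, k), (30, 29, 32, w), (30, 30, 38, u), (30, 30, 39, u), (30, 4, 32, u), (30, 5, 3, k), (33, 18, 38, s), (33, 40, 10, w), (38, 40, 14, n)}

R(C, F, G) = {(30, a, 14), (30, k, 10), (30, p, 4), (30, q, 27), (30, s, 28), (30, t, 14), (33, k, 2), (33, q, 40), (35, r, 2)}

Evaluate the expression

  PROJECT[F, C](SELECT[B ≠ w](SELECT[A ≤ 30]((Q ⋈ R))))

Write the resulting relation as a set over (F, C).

{(a, 30), (k, 30), (k, 33), (p, 30), (q, 30), (q, 33), (s, 30), (t, 30)}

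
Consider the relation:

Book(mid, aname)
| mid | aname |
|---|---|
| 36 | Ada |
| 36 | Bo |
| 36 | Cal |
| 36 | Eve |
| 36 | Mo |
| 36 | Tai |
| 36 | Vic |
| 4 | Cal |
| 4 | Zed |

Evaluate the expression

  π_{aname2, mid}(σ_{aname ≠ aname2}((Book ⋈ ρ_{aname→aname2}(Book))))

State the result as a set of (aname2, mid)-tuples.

{(Ada, 36), (Bo, 36), (Cal, 36), (Cal, 4), (Eve, 36), (Mo, 36), (Tai, 36), (Vic, 36), (Zed, 4)}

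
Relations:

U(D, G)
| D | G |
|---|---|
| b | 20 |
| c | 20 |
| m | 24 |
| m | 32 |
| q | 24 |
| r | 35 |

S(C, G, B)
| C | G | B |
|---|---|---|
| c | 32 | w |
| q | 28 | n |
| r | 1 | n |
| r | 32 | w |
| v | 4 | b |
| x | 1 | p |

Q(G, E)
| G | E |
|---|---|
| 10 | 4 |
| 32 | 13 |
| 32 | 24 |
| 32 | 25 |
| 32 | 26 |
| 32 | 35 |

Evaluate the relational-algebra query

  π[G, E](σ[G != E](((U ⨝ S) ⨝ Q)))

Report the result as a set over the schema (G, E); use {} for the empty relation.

Natural join on G: {(m, 32, c, w), (m, 32, r, w)}
Natural join on G: {(m, 32, c, w, 13), (m, 32, c, w, 24), (m, 32, c, w, 25), (m, 32, c, w, 26), (m, 32, c, w, 35), (m, 32, r, w, 13), (m, 32, r, w, 24), (m, 32, r, w, 25), (m, 32, r, w, 26), (m, 32, r, w, 35)}
Filtering on G != E leaves {(m, 32, c, w, 13), (m, 32, c, w, 24), (m, 32, c, w, 25), (m, 32, c, w, 26), (m, 32, c, w, 35), (m, 32, r, w, 13), (m, 32, r, w, 24), (m, 32, r, w, 25), (m, 32, r, w, 26), (m, 32, r, w, 35)}.
Keep only column(s) G, E (5 duplicate(s) eliminated): {(32, 13), (32, 24), (32, 25), (32, 26), (32, 35)}

{(32, 13), (32, 24), (32, 25), (32, 26), (32, 35)}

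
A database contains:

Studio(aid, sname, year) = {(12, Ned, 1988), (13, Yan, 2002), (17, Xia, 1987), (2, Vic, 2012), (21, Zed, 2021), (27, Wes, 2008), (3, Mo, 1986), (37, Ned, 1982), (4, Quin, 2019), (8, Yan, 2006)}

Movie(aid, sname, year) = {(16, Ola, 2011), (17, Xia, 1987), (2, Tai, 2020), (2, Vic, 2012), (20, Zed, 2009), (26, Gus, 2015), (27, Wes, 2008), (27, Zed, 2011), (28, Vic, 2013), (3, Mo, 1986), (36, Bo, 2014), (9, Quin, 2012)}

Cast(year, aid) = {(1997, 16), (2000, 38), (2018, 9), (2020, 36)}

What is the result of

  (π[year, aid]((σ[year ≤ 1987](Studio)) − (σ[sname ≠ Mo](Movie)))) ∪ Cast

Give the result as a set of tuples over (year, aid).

{(1982, 37), (1986, 3), (1997, 16), (2000, 38), (2018, 9), (2020, 36)}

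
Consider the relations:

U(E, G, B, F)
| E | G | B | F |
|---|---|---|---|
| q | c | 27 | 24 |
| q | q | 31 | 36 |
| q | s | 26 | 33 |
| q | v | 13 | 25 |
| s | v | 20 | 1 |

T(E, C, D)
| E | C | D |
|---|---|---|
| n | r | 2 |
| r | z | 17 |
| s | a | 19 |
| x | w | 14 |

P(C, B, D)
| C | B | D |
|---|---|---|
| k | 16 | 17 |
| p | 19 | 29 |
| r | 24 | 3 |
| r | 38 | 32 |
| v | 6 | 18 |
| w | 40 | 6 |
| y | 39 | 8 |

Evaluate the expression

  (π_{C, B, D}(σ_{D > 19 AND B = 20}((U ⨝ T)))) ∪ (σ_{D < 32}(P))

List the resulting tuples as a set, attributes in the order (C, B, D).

Joining U and T on E yields {(s, v, 20, 1, a, 19)}.
Apply σ_{D > 19 AND B = 20}; surviving tuples: {}
π_{C, B, D} gives {}.
Apply σ_{D < 32}; surviving tuples: {(k, 16, 17), (p, 19, 29), (r, 24, 3), (v, 6, 18), (w, 40, 6), (y, 39, 8)}
Taking the union: {(k, 16, 17), (p, 19, 29), (r, 24, 3), (v, 6, 18), (w, 40, 6), (y, 39, 8)}

{(k, 16, 17), (p, 19, 29), (r, 24, 3), (v, 6, 18), (w, 40, 6), (y, 39, 8)}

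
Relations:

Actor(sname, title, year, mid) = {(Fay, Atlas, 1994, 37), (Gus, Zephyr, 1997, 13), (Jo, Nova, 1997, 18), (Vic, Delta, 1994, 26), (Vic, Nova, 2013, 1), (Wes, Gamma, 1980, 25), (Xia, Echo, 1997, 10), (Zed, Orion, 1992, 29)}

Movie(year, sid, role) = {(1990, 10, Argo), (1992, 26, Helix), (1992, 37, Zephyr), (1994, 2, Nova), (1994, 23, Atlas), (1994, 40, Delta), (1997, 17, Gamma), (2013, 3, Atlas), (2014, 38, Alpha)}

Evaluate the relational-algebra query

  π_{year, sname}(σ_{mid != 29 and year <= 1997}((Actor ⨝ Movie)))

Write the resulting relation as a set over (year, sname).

{(1994, Fay), (1994, Vic), (1997, Gus), (1997, Jo), (1997, Xia)}

Actor ⋈ Movie (natural join on year): {(Fay, Atlas, 1994, 37, 2, Nova), (Fay, Atlas, 1994, 37, 23, Atlas), (Fay, Atlas, 1994, 37, 40, Delta), (Gus, Zephyr, 1997, 13, 17, Gamma), (Jo, Nova, 1997, 18, 17, Gamma), (Vic, Delta, 1994, 26, 2, Nova), (Vic, Delta, 1994, 26, 23, Atlas), (Vic, Delta, 1994, 26, 40, Delta), (Vic, Nova, 2013, 1, 3, Atlas), (Xia, Echo, 1997, 10, 17, Gamma), (Zed, Orion, 1992, 29, 26, Helix), (Zed, Orion, 1992, 29, 37, Zephyr)}
Filtering on mid != 29 and year <= 1997 leaves {(Fay, Atlas, 1994, 37, 2, Nova), (Fay, Atlas, 1994, 37, 23, Atlas), (Fay, Atlas, 1994, 37, 40, Delta), (Gus, Zephyr, 1997, 13, 17, Gamma), (Jo, Nova, 1997, 18, 17, Gamma), (Vic, Delta, 1994, 26, 2, Nova), (Vic, Delta, 1994, 26, 23, Atlas), (Vic, Delta, 1994, 26, 40, Delta), (Xia, Echo, 1997, 10, 17, Gamma)}.
Projecting to year, sname (4 duplicate(s) eliminated): {(1994, Fay), (1994, Vic), (1997, Gus), (1997, Jo), (1997, Xia)}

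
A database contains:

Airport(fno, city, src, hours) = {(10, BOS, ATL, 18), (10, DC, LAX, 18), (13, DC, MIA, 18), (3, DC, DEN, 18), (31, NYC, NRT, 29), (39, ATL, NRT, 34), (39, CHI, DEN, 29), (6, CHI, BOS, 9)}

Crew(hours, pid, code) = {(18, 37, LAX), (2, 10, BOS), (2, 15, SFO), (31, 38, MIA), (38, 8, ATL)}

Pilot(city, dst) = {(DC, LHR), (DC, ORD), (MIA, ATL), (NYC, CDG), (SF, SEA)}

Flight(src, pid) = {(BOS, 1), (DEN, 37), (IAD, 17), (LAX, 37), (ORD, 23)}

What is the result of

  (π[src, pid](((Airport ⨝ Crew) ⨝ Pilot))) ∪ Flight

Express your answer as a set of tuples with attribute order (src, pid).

Natural join on hours: {(10, BOS, ATL, 18, 37, LAX), (10, DC, LAX, 18, 37, LAX), (13, DC, MIA, 18, 37, LAX), (3, DC, DEN, 18, 37, LAX)}
Natural join on city: {(10, DC, LAX, 18, 37, LAX, LHR), (10, DC, LAX, 18, 37, LAX, ORD), (13, DC, MIA, 18, 37, LAX, LHR), (13, DC, MIA, 18, 37, LAX, ORD), (3, DC, DEN, 18, 37, LAX, LHR), (3, DC, DEN, 18, 37, LAX, ORD)}
π[src, pid]: project onto (src, pid) (3 duplicate(s) eliminated) → {(DEN, 37), (LAX, 37), (MIA, 37)}
Taking the union: {(BOS, 1), (DEN, 37), (IAD, 17), (LAX, 37), (MIA, 37), (ORD, 23)}

{(BOS, 1), (DEN, 37), (IAD, 17), (LAX, 37), (MIA, 37), (ORD, 23)}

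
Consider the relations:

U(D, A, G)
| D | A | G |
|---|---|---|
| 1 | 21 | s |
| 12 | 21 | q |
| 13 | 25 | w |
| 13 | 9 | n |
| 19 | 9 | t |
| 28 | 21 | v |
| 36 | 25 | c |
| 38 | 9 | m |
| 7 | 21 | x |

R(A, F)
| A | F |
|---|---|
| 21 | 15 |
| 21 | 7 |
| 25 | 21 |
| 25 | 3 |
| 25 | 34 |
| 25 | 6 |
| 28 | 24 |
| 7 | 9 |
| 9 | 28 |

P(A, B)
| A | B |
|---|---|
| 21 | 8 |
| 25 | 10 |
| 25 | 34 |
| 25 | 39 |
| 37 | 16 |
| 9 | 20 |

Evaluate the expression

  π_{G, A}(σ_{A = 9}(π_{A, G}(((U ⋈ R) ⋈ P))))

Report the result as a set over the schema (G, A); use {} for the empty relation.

Natural join on A: {(1, 21, s, 15), (1, 21, s, 7), (12, 21, q, 15), (12, 21, q, 7), (13, 25, w, 21), (13, 25, w, 3), (13, 25, w, 34), (13, 25, w, 6), (13, 9, n, 28), (19, 9, t, 28), (28, 21, v, 15), (28, 21, v, 7), (36, 25, c, 21), (36, 25, c, 3), (36, 25, c, 34), (36, 25, c, 6), (38, 9, m, 28), (7, 21, x, 15), (7, 21, x, 7)}
Natural join on A: {(1, 21, s, 15, 8), (1, 21, s, 7, 8), (12, 21, q, 15, 8), (12, 21, q, 7, 8), (13, 25, w, 21, 10), (13, 25, w, 21, 34), (13, 25, w, 21, 39), (13, 25, w, 3, 10), (13, 25, w, 3, 34), (13, 25, w, 3, 39), (13, 25, w, 34, 10), (13, 25, w, 34, 34), (13, 25, w, 34, 39), (13, 25, w, 6, 10), (13, 25, w, 6, 34), (13, 25, w, 6, 39), (13, 9, n, 28, 20), (19, 9, t, 28, 20), (28, 21, v, 15, 8), (28, 21, v, 7, 8), (36, 25, c, 21, 10), (36, 25, c, 21, 34), (36, 25, c, 21, 39), (36, 25, c, 3, 10), (36, 25, c, 3, 34), (36, 25, c, 3, 39), (36, 25, c, 34, 10), (36, 25, c, 34, 34), (36, 25, c, 34, 39), (36, 25, c, 6, 10), (36, 25, c, 6, 34), (36, 25, c, 6, 39), (38, 9, m, 28, 20), (7, 21, x, 15, 8), (7, 21, x, 7, 8)}
π_{A, G} gives {(21, q), (21, s), (21, v), (21, x), (25, c), (25, w), (9, m), (9, n), (9, t)} (26 duplicate(s) eliminated).
Apply σ_{A = 9}; surviving tuples: {(9, m), (9, n), (9, t)}
π_{G, A} gives {(m, 9), (n, 9), (t, 9)}.

{(m, 9), (n, 9), (t, 9)}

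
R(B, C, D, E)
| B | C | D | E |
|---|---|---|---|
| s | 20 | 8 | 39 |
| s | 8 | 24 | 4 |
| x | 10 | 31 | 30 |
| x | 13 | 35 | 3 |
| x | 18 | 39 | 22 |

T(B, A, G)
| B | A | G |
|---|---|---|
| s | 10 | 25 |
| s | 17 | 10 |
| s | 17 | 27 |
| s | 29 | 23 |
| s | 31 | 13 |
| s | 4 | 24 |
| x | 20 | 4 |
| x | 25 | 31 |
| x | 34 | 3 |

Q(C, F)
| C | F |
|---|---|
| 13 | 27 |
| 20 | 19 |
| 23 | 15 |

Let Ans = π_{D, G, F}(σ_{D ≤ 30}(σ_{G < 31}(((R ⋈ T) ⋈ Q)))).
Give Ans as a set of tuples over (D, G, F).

{(8, 10, 19), (8, 13, 19), (8, 23, 19), (8, 24, 19), (8, 25, 19), (8, 27, 19)}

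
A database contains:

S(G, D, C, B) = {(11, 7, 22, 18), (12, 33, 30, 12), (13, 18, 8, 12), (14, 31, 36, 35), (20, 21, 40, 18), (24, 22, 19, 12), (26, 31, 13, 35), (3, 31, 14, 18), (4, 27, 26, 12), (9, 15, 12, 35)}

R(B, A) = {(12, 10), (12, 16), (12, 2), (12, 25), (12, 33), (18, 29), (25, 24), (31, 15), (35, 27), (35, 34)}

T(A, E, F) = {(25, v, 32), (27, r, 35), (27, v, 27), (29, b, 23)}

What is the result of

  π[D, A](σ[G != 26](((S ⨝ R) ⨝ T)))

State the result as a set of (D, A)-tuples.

{(15, 27), (18, 25), (21, 29), (22, 25), (27, 25), (31, 27), (31, 29), (33, 25), (7, 29)}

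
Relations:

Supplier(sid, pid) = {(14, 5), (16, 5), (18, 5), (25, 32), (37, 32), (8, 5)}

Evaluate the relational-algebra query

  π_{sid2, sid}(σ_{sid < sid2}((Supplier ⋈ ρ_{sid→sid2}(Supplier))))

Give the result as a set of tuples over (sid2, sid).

{(14, 8), (16, 14), (16, 8), (18, 14), (18, 16), (18, 8), (37, 25)}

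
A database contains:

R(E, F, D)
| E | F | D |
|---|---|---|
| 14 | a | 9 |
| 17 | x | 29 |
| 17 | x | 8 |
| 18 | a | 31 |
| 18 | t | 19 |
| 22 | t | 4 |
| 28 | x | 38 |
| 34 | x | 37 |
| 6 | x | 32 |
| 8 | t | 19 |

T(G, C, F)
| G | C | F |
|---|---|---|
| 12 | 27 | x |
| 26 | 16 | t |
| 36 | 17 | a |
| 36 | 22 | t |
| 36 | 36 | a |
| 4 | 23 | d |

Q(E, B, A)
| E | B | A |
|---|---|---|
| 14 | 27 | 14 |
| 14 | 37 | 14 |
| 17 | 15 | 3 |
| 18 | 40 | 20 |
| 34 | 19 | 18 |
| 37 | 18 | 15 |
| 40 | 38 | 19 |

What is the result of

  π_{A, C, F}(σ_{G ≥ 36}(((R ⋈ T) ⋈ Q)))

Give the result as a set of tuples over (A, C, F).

{(14, 17, a), (14, 36, a), (20, 17, a), (20, 22, t), (20, 36, a)}

Natural join on F: {(14, a, 9, 36, 17), (14, a, 9, 36, 36), (17, x, 29, 12, 27), (17, x, 8, 12, 27), (18, a, 31, 36, 17), (18, a, 31, 36, 36), (18, t, 19, 26, 16), (18, t, 19, 36, 22), (22, t, 4, 26, 16), (22, t, 4, 36, 22), (28, x, 38, 12, 27), (34, x, 37, 12, 27), (6, x, 32, 12, 27), (8, t, 19, 26, 16), (8, t, 19, 36, 22)}
Natural join on E: {(14, a, 9, 36, 17, 27, 14), (14, a, 9, 36, 17, 37, 14), (14, a, 9, 36, 36, 27, 14), (14, a, 9, 36, 36, 37, 14), (17, x, 29, 12, 27, 15, 3), (17, x, 8, 12, 27, 15, 3), (18, a, 31, 36, 17, 40, 20), (18, a, 31, 36, 36, 40, 20), (18, t, 19, 26, 16, 40, 20), (18, t, 19, 36, 22, 40, 20), (34, x, 37, 12, 27, 19, 18)}
Selection G ≥ 36: {(14, a, 9, 36, 17, 27, 14), (14, a, 9, 36, 17, 37, 14), (14, a, 9, 36, 36, 27, 14), (14, a, 9, 36, 36, 37, 14), (18, a, 31, 36, 17, 40, 20), (18, a, 31, 36, 36, 40, 20), (18, t, 19, 36, 22, 40, 20)}
π_{A, C, F} gives {(14, 17, a), (14, 36, a), (20, 17, a), (20, 22, t), (20, 36, a)} (2 duplicate(s) eliminated).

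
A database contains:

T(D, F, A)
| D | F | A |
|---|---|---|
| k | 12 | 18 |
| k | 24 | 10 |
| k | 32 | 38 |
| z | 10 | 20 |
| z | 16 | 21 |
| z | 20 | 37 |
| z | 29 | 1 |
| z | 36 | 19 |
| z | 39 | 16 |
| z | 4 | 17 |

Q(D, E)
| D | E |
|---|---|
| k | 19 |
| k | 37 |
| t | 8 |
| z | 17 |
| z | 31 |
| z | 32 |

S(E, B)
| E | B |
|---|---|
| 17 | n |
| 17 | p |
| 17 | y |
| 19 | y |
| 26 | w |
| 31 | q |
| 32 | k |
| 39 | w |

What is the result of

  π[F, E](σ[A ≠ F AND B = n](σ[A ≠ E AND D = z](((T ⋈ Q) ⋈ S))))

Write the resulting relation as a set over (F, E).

{(10, 17), (16, 17), (20, 17), (29, 17), (36, 17), (39, 17)}

Joining T and Q on D yields {(k, 12, 18, 19), (k, 12, 18, 37), (k, 24, 10, 19), (k, 24, 10, 37), (k, 32, 38, 19), (k, 32, 38, 37), (z, 10, 20, 17), (z, 10, 20, 31), (z, 10, 20, 32), (z, 16, 21, 17), (z, 16, 21, 31), (z, 16, 21, 32), (z, 20, 37, 17), (z, 20, 37, 31), (z, 20, 37, 32), (z, 29, 1, 17), (z, 29, 1, 31), (z, 29, 1, 32), (z, 36, 19, 17), (z, 36, 19, 31), (z, 36, 19, 32), (z, 39, 16, 17), (z, 39, 16, 31), (z, 39, 16, 32), (z, 4, 17, 17), (z, 4, 17, 31), (z, 4, 17, 32)}.
Joining (T ⋈ Q) and S on E yields {(k, 12, 18, 19, y), (k, 24, 10, 19, y), (k, 32, 38, 19, y), (z, 10, 20, 17, n), (z, 10, 20, 17, p), (z, 10, 20, 17, y), (z, 10, 20, 31, q), (z, 10, 20, 32, k), (z, 16, 21, 17, n), (z, 16, 21, 17, p), (z, 16, 21, 17, y), (z, 16, 21, 31, q), (z, 16, 21, 32, k), (z, 20, 37, 17, n), (z, 20, 37, 17, p), (z, 20, 37, 17, y), (z, 20, 37, 31, q), (z, 20, 37, 32, k), (z, 29, 1, 17, n), (z, 29, 1, 17, p), (z, 29, 1, 17, y), (z, 29, 1, 31, q), (z, 29, 1, 32, k), (z, 36, 19, 17, n), (z, 36, 19, 17, p), (z, 36, 19, 17, y), (z, 36, 19, 31, q), (z, 36, 19, 32, k), (z, 39, 16, 17, n), (z, 39, 16, 17, p), (z, 39, 16, 17, y), (z, 39, 16, 31, q), (z, 39, 16, 32, k), (z, 4, 17, 17, n), (z, 4, 17, 17, p), (z, 4, 17, 17, y), (z, 4, 17, 31, q), (z, 4, 17, 32, k)}.
Apply σ_{A ≠ E AND D = z}; surviving tuples: {(z, 10, 20, 17, n), (z, 10, 20, 17, p), (z, 10, 20, 17, y), (z, 10, 20, 31, q), (z, 10, 20, 32, k), (z, 16, 21, 17, n), (z, 16, 21, 17, p), (z, 16, 21, 17, y), (z, 16, 21, 31, q), (z, 16, 21, 32, k), (z, 20, 37, 17, n), (z, 20, 37, 17, p), (z, 20, 37, 17, y), (z, 20, 37, 31, q), (z, 20, 37, 32, k), (z, 29, 1, 17, n), (z, 29, 1, 17, p), (z, 29, 1, 17, y), (z, 29, 1, 31, q), (z, 29, 1, 32, k), (z, 36, 19, 17, n), (z, 36, 19, 17, p), (z, 36, 19, 17, y), (z, 36, 19, 31, q), (z, 36, 19, 32, k), (z, 39, 16, 17, n), (z, 39, 16, 17, p), (z, 39, 16, 17, y), (z, 39, 16, 31, q), (z, 39, 16, 32, k), (z, 4, 17, 31, q), (z, 4, 17, 32, k)}
Apply σ_{A ≠ F AND B = n}; surviving tuples: {(z, 10, 20, 17, n), (z, 16, 21, 17, n), (z, 20, 37, 17, n), (z, 29, 1, 17, n), (z, 36, 19, 17, n), (z, 39, 16, 17, n)}
Projecting to F, E: {(10, 17), (16, 17), (20, 17), (29, 17), (36, 17), (39, 17)}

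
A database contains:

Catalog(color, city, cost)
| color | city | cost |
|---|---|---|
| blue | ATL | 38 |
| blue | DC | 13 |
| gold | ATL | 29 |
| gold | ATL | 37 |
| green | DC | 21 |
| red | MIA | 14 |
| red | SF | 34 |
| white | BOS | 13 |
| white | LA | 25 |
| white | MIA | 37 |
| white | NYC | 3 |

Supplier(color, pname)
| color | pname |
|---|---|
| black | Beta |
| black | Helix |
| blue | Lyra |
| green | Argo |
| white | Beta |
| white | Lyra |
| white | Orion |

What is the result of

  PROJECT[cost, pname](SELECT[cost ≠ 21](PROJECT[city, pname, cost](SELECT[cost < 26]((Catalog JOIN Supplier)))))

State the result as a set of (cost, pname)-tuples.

Natural join on color: {(blue, ATL, 38, Lyra), (blue, DC, 13, Lyra), (green, DC, 21, Argo), (white, BOS, 13, Beta), (white, BOS, 13, Lyra), (white, BOS, 13, Orion), (white, LA, 25, Beta), (white, LA, 25, Lyra), (white, LA, 25, Orion), (white, MIA, 37, Beta), (white, MIA, 37, Lyra), (white, MIA, 37, Orion), (white, NYC, 3, Beta), (white, NYC, 3, Lyra), (white, NYC, 3, Orion)}
σ[cost < 26]: keep tuples satisfying cost < 26 → {(blue, DC, 13, Lyra), (green, DC, 21, Argo), (white, BOS, 13, Beta), (white, BOS, 13, Lyra), (white, BOS, 13, Orion), (white, LA, 25, Beta), (white, LA, 25, Lyra), (white, LA, 25, Orion), (white, NYC, 3, Beta), (white, NYC, 3, Lyra), (white, NYC, 3, Orion)}
Keep only column(s) city, pname, cost: {(BOS, Beta, 13), (BOS, Lyra, 13), (BOS, Orion, 13), (DC, Argo, 21), (DC, Lyra, 13), (LA, Beta, 25), (LA, Lyra, 25), (LA, Orion, 25), (NYC, Beta, 3), (NYC, Lyra, 3), (NYC, Orion, 3)}
σ[cost ≠ 21]: keep tuples satisfying cost ≠ 21 → {(BOS, Beta, 13), (BOS, Lyra, 13), (BOS, Orion, 13), (DC, Lyra, 13), (LA, Beta, 25), (LA, Lyra, 25), (LA, Orion, 25), (NYC, Beta, 3), (NYC, Lyra, 3), (NYC, Orion, 3)}
Keep only column(s) cost, pname (1 duplicate(s) eliminated): {(13, Beta), (13, Lyra), (13, Orion), (25, Beta), (25, Lyra), (25, Orion), (3, Beta), (3, Lyra), (3, Orion)}

{(13, Beta), (13, Lyra), (13, Orion), (25, Beta), (25, Lyra), (25, Orion), (3, Beta), (3, Lyra), (3, Orion)}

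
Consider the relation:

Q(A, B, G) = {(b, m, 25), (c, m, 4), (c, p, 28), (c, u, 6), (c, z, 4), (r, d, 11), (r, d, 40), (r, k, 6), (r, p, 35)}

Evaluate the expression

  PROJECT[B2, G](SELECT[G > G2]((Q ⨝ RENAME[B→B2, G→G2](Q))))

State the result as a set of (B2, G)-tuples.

{(d, 35), (d, 40), (k, 11), (k, 35), (k, 40), (m, 28), (m, 6), (p, 40), (u, 28), (z, 28), (z, 6)}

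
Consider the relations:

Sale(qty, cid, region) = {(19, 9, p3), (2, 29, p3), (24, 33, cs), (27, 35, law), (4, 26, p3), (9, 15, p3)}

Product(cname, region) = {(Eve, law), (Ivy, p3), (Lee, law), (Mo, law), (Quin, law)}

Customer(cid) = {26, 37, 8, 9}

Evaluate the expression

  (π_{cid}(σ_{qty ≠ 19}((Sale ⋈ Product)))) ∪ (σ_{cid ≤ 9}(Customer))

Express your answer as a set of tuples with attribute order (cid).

{15, 26, 29, 35, 8, 9}

Joining Sale and Product on region yields {(19, 9, p3, Ivy), (2, 29, p3, Ivy), (27, 35, law, Eve), (27, 35, law, Lee), (27, 35, law, Mo), (27, 35, law, Quin), (4, 26, p3, Ivy), (9, 15, p3, Ivy)}.
σ[qty ≠ 19]: keep tuples satisfying qty ≠ 19 → {(2, 29, p3, Ivy), (27, 35, law, Eve), (27, 35, law, Lee), (27, 35, law, Mo), (27, 35, law, Quin), (4, 26, p3, Ivy), (9, 15, p3, Ivy)}
Keep only column(s) cid (3 duplicate(s) eliminated): {15, 26, 29, 35}
σ[cid ≤ 9]: keep tuples satisfying cid ≤ 9 → {8, 9}
Set union of the two operands is {15, 26, 29, 35, 8, 9}.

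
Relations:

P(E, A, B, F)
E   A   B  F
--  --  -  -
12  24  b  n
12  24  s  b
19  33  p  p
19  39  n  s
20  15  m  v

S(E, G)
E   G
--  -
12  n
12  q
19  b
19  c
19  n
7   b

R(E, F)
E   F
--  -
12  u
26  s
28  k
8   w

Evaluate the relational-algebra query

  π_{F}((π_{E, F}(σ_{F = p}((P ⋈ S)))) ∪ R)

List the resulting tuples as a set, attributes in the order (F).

{k, p, s, u, w}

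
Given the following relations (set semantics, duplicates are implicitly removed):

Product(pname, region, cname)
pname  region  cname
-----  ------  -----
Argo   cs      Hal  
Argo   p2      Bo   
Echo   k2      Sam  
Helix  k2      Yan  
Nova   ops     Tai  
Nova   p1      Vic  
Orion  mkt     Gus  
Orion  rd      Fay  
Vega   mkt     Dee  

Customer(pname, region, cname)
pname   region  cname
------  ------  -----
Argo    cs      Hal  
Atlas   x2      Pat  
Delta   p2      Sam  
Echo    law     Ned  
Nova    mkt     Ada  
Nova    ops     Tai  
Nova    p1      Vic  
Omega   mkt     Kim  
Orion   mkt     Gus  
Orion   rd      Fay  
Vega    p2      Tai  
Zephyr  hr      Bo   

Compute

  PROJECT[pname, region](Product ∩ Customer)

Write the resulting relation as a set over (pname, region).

{(Argo, cs), (Nova, ops), (Nova, p1), (Orion, mkt), (Orion, rd)}

Intersection: {(Argo, cs, Hal), (Argo, p2, Bo), (Echo, k2, Sam), (Helix, k2, Yan), (Nova, ops, Tai), (Nova, p1, Vic), (Orion, mkt, Gus), (Orion, rd, Fay), (Vega, mkt, Dee)} with {(Argo, cs, Hal), (Atlas, x2, Pat), (Delta, p2, Sam), (Echo, law, Ned), (Nova, mkt, Ada), (Nova, ops, Tai), (Nova, p1, Vic), (Omega, mkt, Kim), (Orion, mkt, Gus), (Orion, rd, Fay), (Vega, p2, Tai), (Zephyr, hr, Bo)} → {(Argo, cs, Hal), (Nova, ops, Tai), (Nova, p1, Vic), (Orion, mkt, Gus), (Orion, rd, Fay)}
Keep only column(s) pname, region: {(Argo, cs), (Nova, ops), (Nova, p1), (Orion, mkt), (Orion, rd)}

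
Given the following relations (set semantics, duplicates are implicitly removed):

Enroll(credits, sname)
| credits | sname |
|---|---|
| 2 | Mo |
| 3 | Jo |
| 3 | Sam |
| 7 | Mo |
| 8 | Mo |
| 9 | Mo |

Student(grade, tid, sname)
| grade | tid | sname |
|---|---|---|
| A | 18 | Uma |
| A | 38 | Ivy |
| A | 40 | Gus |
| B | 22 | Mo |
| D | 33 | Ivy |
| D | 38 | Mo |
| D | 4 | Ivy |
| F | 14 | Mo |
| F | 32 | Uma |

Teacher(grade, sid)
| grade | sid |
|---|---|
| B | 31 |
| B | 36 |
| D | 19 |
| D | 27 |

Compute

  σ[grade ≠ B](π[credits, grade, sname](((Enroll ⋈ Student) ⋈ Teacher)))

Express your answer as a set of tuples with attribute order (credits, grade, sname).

{(2, D, Mo), (7, D, Mo), (8, D, Mo), (9, D, Mo)}

Natural join on sname: {(2, Mo, B, 22), (2, Mo, D, 38), (2, Mo, F, 14), (7, Mo, B, 22), (7, Mo, D, 38), (7, Mo, F, 14), (8, Mo, B, 22), (8, Mo, D, 38), (8, Mo, F, 14), (9, Mo, B, 22), (9, Mo, D, 38), (9, Mo, F, 14)}
Natural join on grade: {(2, Mo, B, 22, 31), (2, Mo, B, 22, 36), (2, Mo, D, 38, 19), (2, Mo, D, 38, 27), (7, Mo, B, 22, 31), (7, Mo, B, 22, 36), (7, Mo, D, 38, 19), (7, Mo, D, 38, 27), (8, Mo, B, 22, 31), (8, Mo, B, 22, 36), (8, Mo, D, 38, 19), (8, Mo, D, 38, 27), (9, Mo, B, 22, 31), (9, Mo, B, 22, 36), (9, Mo, D, 38, 19), (9, Mo, D, 38, 27)}
π_{credits, grade, sname} gives {(2, B, Mo), (2, D, Mo), (7, B, Mo), (7, D, Mo), (8, B, Mo), (8, D, Mo), (9, B, Mo), (9, D, Mo)} (8 duplicate(s) eliminated).
Filtering on grade ≠ B leaves {(2, D, Mo), (7, D, Mo), (8, D, Mo), (9, D, Mo)}.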